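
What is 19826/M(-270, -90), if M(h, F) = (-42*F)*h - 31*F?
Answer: -9913/508905 ≈ -0.019479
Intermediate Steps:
M(h, F) = -31*F - 42*F*h (M(h, F) = -42*F*h - 31*F = -31*F - 42*F*h)
19826/M(-270, -90) = 19826/((-1*(-90)*(31 + 42*(-270)))) = 19826/((-1*(-90)*(31 - 11340))) = 19826/((-1*(-90)*(-11309))) = 19826/(-1017810) = 19826*(-1/1017810) = -9913/508905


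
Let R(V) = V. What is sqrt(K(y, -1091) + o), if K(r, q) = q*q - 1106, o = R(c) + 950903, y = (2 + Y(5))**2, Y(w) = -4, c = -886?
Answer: 6*sqrt(59422) ≈ 1462.6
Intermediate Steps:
y = 4 (y = (2 - 4)**2 = (-2)**2 = 4)
o = 950017 (o = -886 + 950903 = 950017)
K(r, q) = -1106 + q**2 (K(r, q) = q**2 - 1106 = -1106 + q**2)
sqrt(K(y, -1091) + o) = sqrt((-1106 + (-1091)**2) + 950017) = sqrt((-1106 + 1190281) + 950017) = sqrt(1189175 + 950017) = sqrt(2139192) = 6*sqrt(59422)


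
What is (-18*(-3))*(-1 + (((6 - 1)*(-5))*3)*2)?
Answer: -8154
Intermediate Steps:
(-18*(-3))*(-1 + (((6 - 1)*(-5))*3)*2) = 54*(-1 + ((5*(-5))*3)*2) = 54*(-1 - 25*3*2) = 54*(-1 - 75*2) = 54*(-1 - 150) = 54*(-151) = -8154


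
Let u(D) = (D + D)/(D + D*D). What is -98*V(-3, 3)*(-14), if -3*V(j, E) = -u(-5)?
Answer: -686/3 ≈ -228.67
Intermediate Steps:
u(D) = 2*D/(D + D²) (u(D) = (2*D)/(D + D²) = 2*D/(D + D²))
V(j, E) = -⅙ (V(j, E) = -(-1)*2/(1 - 5)/3 = -(-1)*2/(-4)/3 = -(-1)*2*(-¼)/3 = -(-1)*(-1)/(3*2) = -⅓*½ = -⅙)
-98*V(-3, 3)*(-14) = -98*(-⅙)*(-14) = (49/3)*(-14) = -686/3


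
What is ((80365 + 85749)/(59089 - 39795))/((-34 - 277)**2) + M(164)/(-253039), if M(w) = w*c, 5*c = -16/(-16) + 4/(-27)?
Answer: -682281430859/31873832618804055 ≈ -2.1406e-5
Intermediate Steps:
c = 23/135 (c = (-16/(-16) + 4/(-27))/5 = (-16*(-1/16) + 4*(-1/27))/5 = (1 - 4/27)/5 = (1/5)*(23/27) = 23/135 ≈ 0.17037)
M(w) = 23*w/135 (M(w) = w*(23/135) = 23*w/135)
((80365 + 85749)/(59089 - 39795))/((-34 - 277)**2) + M(164)/(-253039) = ((80365 + 85749)/(59089 - 39795))/((-34 - 277)**2) + ((23/135)*164)/(-253039) = (166114/19294)/((-311)**2) + (3772/135)*(-1/253039) = (166114*(1/19294))/96721 - 3772/34160265 = (83057/9647)*(1/96721) - 3772/34160265 = 83057/933067487 - 3772/34160265 = -682281430859/31873832618804055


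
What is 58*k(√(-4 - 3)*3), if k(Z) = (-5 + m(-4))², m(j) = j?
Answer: 4698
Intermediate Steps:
k(Z) = 81 (k(Z) = (-5 - 4)² = (-9)² = 81)
58*k(√(-4 - 3)*3) = 58*81 = 4698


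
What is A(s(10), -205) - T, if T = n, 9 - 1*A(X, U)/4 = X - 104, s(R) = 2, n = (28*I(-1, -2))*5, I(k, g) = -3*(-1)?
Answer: 24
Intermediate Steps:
I(k, g) = 3
n = 420 (n = (28*3)*5 = 84*5 = 420)
A(X, U) = 452 - 4*X (A(X, U) = 36 - 4*(X - 104) = 36 - 4*(-104 + X) = 36 + (416 - 4*X) = 452 - 4*X)
T = 420
A(s(10), -205) - T = (452 - 4*2) - 1*420 = (452 - 8) - 420 = 444 - 420 = 24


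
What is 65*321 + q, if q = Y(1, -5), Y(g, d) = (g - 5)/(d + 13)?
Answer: 41729/2 ≈ 20865.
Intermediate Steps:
Y(g, d) = (-5 + g)/(13 + d)
q = -½ (q = (-5 + 1)/(13 - 5) = -4/8 = (⅛)*(-4) = -½ ≈ -0.50000)
65*321 + q = 65*321 - ½ = 20865 - ½ = 41729/2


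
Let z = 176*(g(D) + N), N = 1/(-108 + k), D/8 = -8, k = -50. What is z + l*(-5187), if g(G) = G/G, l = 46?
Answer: -18835742/79 ≈ -2.3843e+5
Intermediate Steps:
D = -64 (D = 8*(-8) = -64)
g(G) = 1
N = -1/158 (N = 1/(-108 - 50) = 1/(-158) = -1/158 ≈ -0.0063291)
z = 13816/79 (z = 176*(1 - 1/158) = 176*(157/158) = 13816/79 ≈ 174.89)
z + l*(-5187) = 13816/79 + 46*(-5187) = 13816/79 - 238602 = -18835742/79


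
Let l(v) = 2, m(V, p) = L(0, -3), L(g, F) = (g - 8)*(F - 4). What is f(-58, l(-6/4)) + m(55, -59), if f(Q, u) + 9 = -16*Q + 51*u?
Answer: 1077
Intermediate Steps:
L(g, F) = (-8 + g)*(-4 + F)
m(V, p) = 56 (m(V, p) = 32 - 8*(-3) - 4*0 - 3*0 = 32 + 24 + 0 + 0 = 56)
f(Q, u) = -9 - 16*Q + 51*u (f(Q, u) = -9 + (-16*Q + 51*u) = -9 - 16*Q + 51*u)
f(-58, l(-6/4)) + m(55, -59) = (-9 - 16*(-58) + 51*2) + 56 = (-9 + 928 + 102) + 56 = 1021 + 56 = 1077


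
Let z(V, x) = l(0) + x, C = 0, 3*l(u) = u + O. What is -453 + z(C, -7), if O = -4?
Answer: -1384/3 ≈ -461.33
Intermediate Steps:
l(u) = -4/3 + u/3 (l(u) = (u - 4)/3 = (-4 + u)/3 = -4/3 + u/3)
z(V, x) = -4/3 + x (z(V, x) = (-4/3 + (⅓)*0) + x = (-4/3 + 0) + x = -4/3 + x)
-453 + z(C, -7) = -453 + (-4/3 - 7) = -453 - 25/3 = -1384/3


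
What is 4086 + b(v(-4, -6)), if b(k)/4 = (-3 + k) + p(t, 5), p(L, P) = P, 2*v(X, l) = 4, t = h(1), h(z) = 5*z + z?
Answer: 4102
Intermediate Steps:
h(z) = 6*z
t = 6 (t = 6*1 = 6)
v(X, l) = 2 (v(X, l) = (½)*4 = 2)
b(k) = 8 + 4*k (b(k) = 4*((-3 + k) + 5) = 4*(2 + k) = 8 + 4*k)
4086 + b(v(-4, -6)) = 4086 + (8 + 4*2) = 4086 + (8 + 8) = 4086 + 16 = 4102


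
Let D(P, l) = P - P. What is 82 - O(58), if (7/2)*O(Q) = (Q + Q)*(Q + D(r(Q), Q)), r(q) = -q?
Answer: -12882/7 ≈ -1840.3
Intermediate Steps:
D(P, l) = 0
O(Q) = 4*Q²/7 (O(Q) = 2*((Q + Q)*(Q + 0))/7 = 2*((2*Q)*Q)/7 = 2*(2*Q²)/7 = 4*Q²/7)
82 - O(58) = 82 - 4*58²/7 = 82 - 4*3364/7 = 82 - 1*13456/7 = 82 - 13456/7 = -12882/7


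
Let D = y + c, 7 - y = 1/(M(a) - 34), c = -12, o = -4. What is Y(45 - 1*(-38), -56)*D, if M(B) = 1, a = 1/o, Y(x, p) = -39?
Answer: 2132/11 ≈ 193.82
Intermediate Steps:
a = -1/4 (a = 1/(-4) = -1/4 ≈ -0.25000)
y = 232/33 (y = 7 - 1/(1 - 34) = 7 - 1/(-33) = 7 - 1*(-1/33) = 7 + 1/33 = 232/33 ≈ 7.0303)
D = -164/33 (D = 232/33 - 12 = -164/33 ≈ -4.9697)
Y(45 - 1*(-38), -56)*D = -39*(-164/33) = 2132/11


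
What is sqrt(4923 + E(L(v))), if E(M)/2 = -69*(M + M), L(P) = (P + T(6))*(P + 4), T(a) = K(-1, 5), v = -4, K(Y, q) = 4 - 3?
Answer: 3*sqrt(547) ≈ 70.164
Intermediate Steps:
K(Y, q) = 1
T(a) = 1
L(P) = (1 + P)*(4 + P) (L(P) = (P + 1)*(P + 4) = (1 + P)*(4 + P))
E(M) = -276*M (E(M) = 2*(-69*(M + M)) = 2*(-138*M) = -276*M)
sqrt(4923 + E(L(v))) = sqrt(4923 - 276*(4 + (-4)**2 + 5*(-4))) = sqrt(4923 - 276*(4 + 16 - 20)) = sqrt(4923 - 276*0) = sqrt(4923 + 0) = sqrt(4923) = 3*sqrt(547)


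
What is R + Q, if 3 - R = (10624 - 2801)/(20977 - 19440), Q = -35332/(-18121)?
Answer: -3899368/27851977 ≈ -0.14000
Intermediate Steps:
Q = 35332/18121 (Q = -35332*(-1/18121) = 35332/18121 ≈ 1.9498)
R = -3212/1537 (R = 3 - (10624 - 2801)/(20977 - 19440) = 3 - 7823/1537 = -3212/1537 ≈ -2.0898)
R + Q = -3212/1537 + 35332/18121 = -3899368/27851977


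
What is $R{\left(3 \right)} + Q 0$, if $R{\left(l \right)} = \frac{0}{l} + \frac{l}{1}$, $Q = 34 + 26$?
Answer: $3$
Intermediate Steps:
$Q = 60$
$R{\left(l \right)} = l$ ($R{\left(l \right)} = 0 + l 1 = 0 + l = l$)
$R{\left(3 \right)} + Q 0 = 3 + 60 \cdot 0 = 3 + 0 = 3$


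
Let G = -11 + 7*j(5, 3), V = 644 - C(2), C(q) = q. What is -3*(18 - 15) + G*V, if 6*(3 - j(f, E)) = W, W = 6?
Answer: 1917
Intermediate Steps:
j(f, E) = 2 (j(f, E) = 3 - ⅙*6 = 3 - 1 = 2)
V = 642 (V = 644 - 1*2 = 644 - 2 = 642)
G = 3 (G = -11 + 7*2 = -11 + 14 = 3)
-3*(18 - 15) + G*V = -3*(18 - 15) + 3*642 = -3*3 + 1926 = -9 + 1926 = 1917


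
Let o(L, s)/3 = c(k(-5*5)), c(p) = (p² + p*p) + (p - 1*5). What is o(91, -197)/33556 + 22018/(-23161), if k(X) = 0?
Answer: -739183423/777190516 ≈ -0.95110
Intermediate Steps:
c(p) = -5 + p + 2*p² (c(p) = (p² + p²) + (p - 5) = 2*p² + (-5 + p) = -5 + p + 2*p²)
o(L, s) = -15 (o(L, s) = 3*(-5 + 0 + 2*0²) = 3*(-5 + 0 + 2*0) = 3*(-5 + 0 + 0) = 3*(-5) = -15)
o(91, -197)/33556 + 22018/(-23161) = -15/33556 + 22018/(-23161) = -15*1/33556 + 22018*(-1/23161) = -15/33556 - 22018/23161 = -739183423/777190516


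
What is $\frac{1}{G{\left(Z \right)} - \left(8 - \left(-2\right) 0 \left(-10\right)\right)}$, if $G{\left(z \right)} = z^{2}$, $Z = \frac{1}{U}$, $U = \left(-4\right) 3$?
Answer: $- \frac{144}{1151} \approx -0.12511$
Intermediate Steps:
$U = -12$
$Z = - \frac{1}{12}$ ($Z = \frac{1}{-12} = - \frac{1}{12} \approx -0.083333$)
$\frac{1}{G{\left(Z \right)} - \left(8 - \left(-2\right) 0 \left(-10\right)\right)} = \frac{1}{\left(- \frac{1}{12}\right)^{2} - \left(8 - \left(-2\right) 0 \left(-10\right)\right)} = \frac{1}{\frac{1}{144} + \left(0 \left(-10\right) - 8\right)} = \frac{1}{\frac{1}{144} + \left(0 - 8\right)} = \frac{1}{\frac{1}{144} - 8} = \frac{1}{- \frac{1151}{144}} = - \frac{144}{1151}$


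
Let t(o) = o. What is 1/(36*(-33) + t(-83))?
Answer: -1/1271 ≈ -0.00078678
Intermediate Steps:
1/(36*(-33) + t(-83)) = 1/(36*(-33) - 83) = 1/(-1188 - 83) = 1/(-1271) = -1/1271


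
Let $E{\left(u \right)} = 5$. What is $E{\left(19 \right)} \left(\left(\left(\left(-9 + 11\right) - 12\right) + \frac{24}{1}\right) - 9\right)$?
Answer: $25$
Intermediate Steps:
$E{\left(19 \right)} \left(\left(\left(\left(-9 + 11\right) - 12\right) + \frac{24}{1}\right) - 9\right) = 5 \left(\left(\left(\left(-9 + 11\right) - 12\right) + \frac{24}{1}\right) - 9\right) = 5 \left(\left(\left(2 - 12\right) + 24 \cdot 1\right) + \left(-16 + 7\right)\right) = 5 \left(\left(-10 + 24\right) - 9\right) = 5 \left(14 - 9\right) = 5 \cdot 5 = 25$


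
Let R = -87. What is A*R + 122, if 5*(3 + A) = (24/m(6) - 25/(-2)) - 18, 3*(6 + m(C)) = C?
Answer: 5831/10 ≈ 583.10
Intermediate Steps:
m(C) = -6 + C/3
A = -53/10 (A = -3 + ((24/(-6 + (⅓)*6) - 25/(-2)) - 18)/5 = -3 + ((24/(-6 + 2) - 25*(-½)) - 18)/5 = -3 + ((24/(-4) + 25/2) - 18)/5 = -3 + ((24*(-¼) + 25/2) - 18)/5 = -3 + ((-6 + 25/2) - 18)/5 = -3 + (13/2 - 18)/5 = -3 + (⅕)*(-23/2) = -3 - 23/10 = -53/10 ≈ -5.3000)
A*R + 122 = -53/10*(-87) + 122 = 4611/10 + 122 = 5831/10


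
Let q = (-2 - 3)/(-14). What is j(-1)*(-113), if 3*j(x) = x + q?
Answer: 339/14 ≈ 24.214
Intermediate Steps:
q = 5/14 (q = -5*(-1/14) = 5/14 ≈ 0.35714)
j(x) = 5/42 + x/3 (j(x) = (x + 5/14)/3 = (5/14 + x)/3 = 5/42 + x/3)
j(-1)*(-113) = (5/42 + (1/3)*(-1))*(-113) = (5/42 - 1/3)*(-113) = -3/14*(-113) = 339/14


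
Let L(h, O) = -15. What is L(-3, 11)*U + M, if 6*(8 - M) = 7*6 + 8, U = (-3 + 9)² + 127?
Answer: -7336/3 ≈ -2445.3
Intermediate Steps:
U = 163 (U = 6² + 127 = 36 + 127 = 163)
M = -⅓ (M = 8 - (7*6 + 8)/6 = 8 - (42 + 8)/6 = 8 - ⅙*50 = 8 - 25/3 = -⅓ ≈ -0.33333)
L(-3, 11)*U + M = -15*163 - ⅓ = -2445 - ⅓ = -7336/3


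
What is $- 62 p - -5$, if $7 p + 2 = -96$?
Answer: $873$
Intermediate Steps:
$p = -14$ ($p = - \frac{2}{7} + \frac{1}{7} \left(-96\right) = - \frac{2}{7} - \frac{96}{7} = -14$)
$- 62 p - -5 = \left(-62\right) \left(-14\right) - -5 = 868 + \left(-65 + 70\right) = 868 + 5 = 873$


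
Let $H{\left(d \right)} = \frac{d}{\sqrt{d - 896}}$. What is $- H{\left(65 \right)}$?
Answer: $\frac{65 i \sqrt{831}}{831} \approx 2.2548 i$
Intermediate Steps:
$H{\left(d \right)} = \frac{d}{\sqrt{-896 + d}}$
$- H{\left(65 \right)} = - \frac{65}{\sqrt{-896 + 65}} = - \frac{65}{i \sqrt{831}} = - 65 \left(- \frac{i \sqrt{831}}{831}\right) = - \frac{\left(-65\right) i \sqrt{831}}{831} = \frac{65 i \sqrt{831}}{831}$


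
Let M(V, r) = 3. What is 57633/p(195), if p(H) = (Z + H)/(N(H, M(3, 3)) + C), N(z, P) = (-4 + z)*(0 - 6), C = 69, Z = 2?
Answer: -62070741/197 ≈ -3.1508e+5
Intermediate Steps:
N(z, P) = 24 - 6*z (N(z, P) = (-4 + z)*(-6) = 24 - 6*z)
p(H) = (2 + H)/(93 - 6*H) (p(H) = (2 + H)/((24 - 6*H) + 69) = (2 + H)/(93 - 6*H))
57633/p(195) = 57633/(((-2 - 1*195)/(3*(-31 + 2*195)))) = 57633/(((-2 - 195)/(3*(-31 + 390)))) = 57633/(((1/3)*(-197)/359)) = 57633/(((1/3)*(1/359)*(-197))) = 57633/(-197/1077) = 57633*(-1077/197) = -62070741/197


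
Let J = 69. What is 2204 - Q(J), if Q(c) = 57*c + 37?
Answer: -1766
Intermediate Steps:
Q(c) = 37 + 57*c
2204 - Q(J) = 2204 - (37 + 57*69) = 2204 - (37 + 3933) = 2204 - 1*3970 = 2204 - 3970 = -1766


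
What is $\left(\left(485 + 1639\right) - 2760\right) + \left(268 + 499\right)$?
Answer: $131$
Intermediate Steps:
$\left(\left(485 + 1639\right) - 2760\right) + \left(268 + 499\right) = \left(2124 - 2760\right) + 767 = -636 + 767 = 131$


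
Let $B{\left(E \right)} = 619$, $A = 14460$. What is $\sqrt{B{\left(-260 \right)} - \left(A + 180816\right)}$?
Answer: $i \sqrt{194657} \approx 441.2 i$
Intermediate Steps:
$\sqrt{B{\left(-260 \right)} - \left(A + 180816\right)} = \sqrt{619 - \left(14460 + 180816\right)} = \sqrt{619 - 195276} = \sqrt{-194657} = i \sqrt{194657}$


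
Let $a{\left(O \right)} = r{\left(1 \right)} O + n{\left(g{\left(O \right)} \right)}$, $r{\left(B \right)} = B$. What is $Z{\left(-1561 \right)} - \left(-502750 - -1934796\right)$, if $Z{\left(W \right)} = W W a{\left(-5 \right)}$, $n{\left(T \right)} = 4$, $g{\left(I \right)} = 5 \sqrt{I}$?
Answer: $-3868767$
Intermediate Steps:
$a{\left(O \right)} = 4 + O$ ($a{\left(O \right)} = 1 O + 4 = O + 4 = 4 + O$)
$Z{\left(W \right)} = - W^{2}$ ($Z{\left(W \right)} = W W \left(4 - 5\right) = W^{2} \left(-1\right) = - W^{2}$)
$Z{\left(-1561 \right)} - \left(-502750 - -1934796\right) = - \left(-1561\right)^{2} - \left(-502750 - -1934796\right) = \left(-1\right) 2436721 - \left(-502750 + 1934796\right) = -2436721 - 1432046 = -3868767$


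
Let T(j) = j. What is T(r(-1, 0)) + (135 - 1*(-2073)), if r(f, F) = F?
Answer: 2208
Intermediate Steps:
T(r(-1, 0)) + (135 - 1*(-2073)) = 0 + (135 - 1*(-2073)) = 0 + (135 + 2073) = 0 + 2208 = 2208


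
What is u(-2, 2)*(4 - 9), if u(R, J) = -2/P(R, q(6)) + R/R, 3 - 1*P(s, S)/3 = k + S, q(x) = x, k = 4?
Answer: -115/21 ≈ -5.4762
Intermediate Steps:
P(s, S) = -3 - 3*S (P(s, S) = 9 - 3*(4 + S) = 9 + (-12 - 3*S) = -3 - 3*S)
u(R, J) = 23/21 (u(R, J) = -2/(-3 - 3*6) + R/R = -2/(-3 - 18) + 1 = -2/(-21) + 1 = -2*(-1/21) + 1 = 2/21 + 1 = 23/21)
u(-2, 2)*(4 - 9) = 23*(4 - 9)/21 = (23/21)*(-5) = -115/21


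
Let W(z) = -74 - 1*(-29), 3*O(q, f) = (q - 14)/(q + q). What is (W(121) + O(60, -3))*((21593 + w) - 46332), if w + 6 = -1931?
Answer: 5985057/5 ≈ 1.1970e+6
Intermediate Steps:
w = -1937 (w = -6 - 1931 = -1937)
O(q, f) = (-14 + q)/(6*q) (O(q, f) = ((q - 14)/(q + q))/3 = ((-14 + q)/((2*q)))/3 = ((-14 + q)*(1/(2*q)))/3 = ((-14 + q)/(2*q))/3 = (-14 + q)/(6*q))
W(z) = -45 (W(z) = -74 + 29 = -45)
(W(121) + O(60, -3))*((21593 + w) - 46332) = (-45 + (⅙)*(-14 + 60)/60)*((21593 - 1937) - 46332) = (-45 + (⅙)*(1/60)*46)*(19656 - 46332) = (-45 + 23/180)*(-26676) = -8077/180*(-26676) = 5985057/5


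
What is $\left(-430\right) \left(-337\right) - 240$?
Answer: $144670$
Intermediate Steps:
$\left(-430\right) \left(-337\right) - 240 = 144910 - 240 = 144670$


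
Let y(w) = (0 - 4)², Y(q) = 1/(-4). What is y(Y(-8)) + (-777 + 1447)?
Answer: 686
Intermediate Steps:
Y(q) = -¼
y(w) = 16 (y(w) = (-4)² = 16)
y(Y(-8)) + (-777 + 1447) = 16 + (-777 + 1447) = 16 + 670 = 686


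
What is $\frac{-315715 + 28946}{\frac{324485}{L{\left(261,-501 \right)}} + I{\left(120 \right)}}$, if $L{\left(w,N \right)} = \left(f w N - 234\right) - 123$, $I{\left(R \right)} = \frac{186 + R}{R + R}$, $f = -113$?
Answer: $- \frac{42371943600840}{191634209} \approx -2.2111 \cdot 10^{5}$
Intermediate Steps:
$I{\left(R \right)} = \frac{186 + R}{2 R}$
$L{\left(w,N \right)} = -357 - 113 N w$ ($L{\left(w,N \right)} = \left(- 113 w N - 234\right) - 123 = \left(- 113 N w - 234\right) - 123 = \left(-234 - 113 N w\right) - 123 = -357 - 113 N w$)
$\frac{-315715 + 28946}{\frac{324485}{L{\left(261,-501 \right)}} + I{\left(120 \right)}} = \frac{-315715 + 28946}{\frac{324485}{-357 - \left(-56613\right) 261} + \frac{186 + 120}{2 \cdot 120}} = - \frac{286769}{\frac{324485}{-357 + 14775993} + \frac{1}{2} \cdot \frac{1}{120} \cdot 306} = - \frac{286769}{\frac{324485}{14775636} + \frac{51}{40}} = - \frac{286769}{\frac{191634209}{147756360}} = \left(-286769\right) \frac{147756360}{191634209} = - \frac{42371943600840}{191634209}$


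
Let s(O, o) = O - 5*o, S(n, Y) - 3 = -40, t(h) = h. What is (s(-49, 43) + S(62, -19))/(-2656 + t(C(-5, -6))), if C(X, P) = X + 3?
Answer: 301/2658 ≈ 0.11324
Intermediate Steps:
C(X, P) = 3 + X
S(n, Y) = -37 (S(n, Y) = 3 - 40 = -37)
(s(-49, 43) + S(62, -19))/(-2656 + t(C(-5, -6))) = ((-49 - 5*43) - 37)/(-2656 + (3 - 5)) = ((-49 - 215) - 37)/(-2656 - 2) = (-264 - 37)/(-2658) = -301*(-1/2658) = 301/2658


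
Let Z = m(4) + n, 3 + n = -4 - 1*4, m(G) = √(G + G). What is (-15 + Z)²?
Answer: 684 - 104*√2 ≈ 536.92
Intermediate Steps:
m(G) = √2*√G (m(G) = √(2*G) = √2*√G)
n = -11 (n = -3 + (-4 - 1*4) = -3 + (-4 - 4) = -3 - 8 = -11)
Z = -11 + 2*√2 (Z = √2*√4 - 11 = √2*2 - 11 = 2*√2 - 11 = -11 + 2*√2 ≈ -8.1716)
(-15 + Z)² = (-15 + (-11 + 2*√2))² = (-26 + 2*√2)²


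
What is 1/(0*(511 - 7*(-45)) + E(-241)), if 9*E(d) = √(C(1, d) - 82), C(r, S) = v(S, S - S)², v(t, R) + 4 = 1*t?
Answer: 3*√59943/19981 ≈ 0.036760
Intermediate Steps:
v(t, R) = -4 + t (v(t, R) = -4 + 1*t = -4 + t)
C(r, S) = (-4 + S)²
E(d) = √(-82 + (-4 + d)²)/9 (E(d) = √((-4 + d)² - 82)/9 = √(-82 + (-4 + d)²)/9)
1/(0*(511 - 7*(-45)) + E(-241)) = 1/(0*(511 - 7*(-45)) + √(-82 + (-4 - 241)²)/9) = 1/(0*(511 + 315) + √(-82 + (-245)²)/9) = 1/(0*826 + √(-82 + 60025)/9) = 1/(0 + √59943/9) = 1/(√59943/9) = 3*√59943/19981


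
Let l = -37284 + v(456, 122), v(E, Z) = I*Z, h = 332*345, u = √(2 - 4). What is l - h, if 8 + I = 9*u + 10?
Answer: -151580 + 1098*I*√2 ≈ -1.5158e+5 + 1552.8*I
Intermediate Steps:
u = I*√2 (u = √(-2) = I*√2 ≈ 1.4142*I)
I = 2 + 9*I*√2 (I = -8 + (9*(I*√2) + 10) = -8 + (9*I*√2 + 10) = -8 + (10 + 9*I*√2) = 2 + 9*I*√2 ≈ 2.0 + 12.728*I)
h = 114540
v(E, Z) = Z*(2 + 9*I*√2) (v(E, Z) = (2 + 9*I*√2)*Z = Z*(2 + 9*I*√2))
l = -37040 + 1098*I*√2 (l = -37284 + 122*(2 + 9*I*√2) = -37284 + (244 + 1098*I*√2) = -37040 + 1098*I*√2 ≈ -37040.0 + 1552.8*I)
l - h = (-37040 + 1098*I*√2) - 1*114540 = (-37040 + 1098*I*√2) - 114540 = -151580 + 1098*I*√2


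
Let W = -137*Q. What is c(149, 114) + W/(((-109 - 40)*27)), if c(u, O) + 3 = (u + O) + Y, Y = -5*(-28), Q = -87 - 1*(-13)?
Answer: 1599062/4023 ≈ 397.48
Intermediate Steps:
Q = -74 (Q = -87 + 13 = -74)
Y = 140
c(u, O) = 137 + O + u (c(u, O) = -3 + ((u + O) + 140) = -3 + ((O + u) + 140) = -3 + (140 + O + u) = 137 + O + u)
W = 10138 (W = -137*(-74) = 10138)
c(149, 114) + W/(((-109 - 40)*27)) = (137 + 114 + 149) + 10138/(((-109 - 40)*27)) = 400 + 10138/((-149*27)) = 400 + 10138/(-4023) = 400 + 10138*(-1/4023) = 400 - 10138/4023 = 1599062/4023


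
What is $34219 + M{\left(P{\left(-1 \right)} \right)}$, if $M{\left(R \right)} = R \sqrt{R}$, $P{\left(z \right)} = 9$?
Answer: $34246$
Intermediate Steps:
$M{\left(R \right)} = R^{\frac{3}{2}}$
$34219 + M{\left(P{\left(-1 \right)} \right)} = 34219 + 9^{\frac{3}{2}} = 34219 + 27 = 34246$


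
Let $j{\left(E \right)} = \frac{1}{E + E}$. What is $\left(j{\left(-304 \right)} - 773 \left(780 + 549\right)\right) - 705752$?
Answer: $- \frac{1053705953}{608} \approx -1.7331 \cdot 10^{6}$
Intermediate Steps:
$j{\left(E \right)} = \frac{1}{2 E}$
$\left(j{\left(-304 \right)} - 773 \left(780 + 549\right)\right) - 705752 = \left(\frac{1}{2 \left(-304\right)} - 773 \left(780 + 549\right)\right) - 705752 = \left(\frac{1}{2} \left(- \frac{1}{304}\right) - 1027317\right) - 705752 = \left(- \frac{1}{608} - 1027317\right) - 705752 = - \frac{624608737}{608} - 705752 = - \frac{1053705953}{608}$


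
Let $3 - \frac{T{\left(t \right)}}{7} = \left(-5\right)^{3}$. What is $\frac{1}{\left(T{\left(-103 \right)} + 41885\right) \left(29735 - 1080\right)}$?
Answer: $\frac{1}{1225889555} \approx 8.1573 \cdot 10^{-10}$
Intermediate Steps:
$T{\left(t \right)} = 896$ ($T{\left(t \right)} = 21 - 7 \left(-5\right)^{3} = 21 - -875 = 21 + 875 = 896$)
$\frac{1}{\left(T{\left(-103 \right)} + 41885\right) \left(29735 - 1080\right)} = \frac{1}{\left(896 + 41885\right) \left(29735 - 1080\right)} = \frac{1}{42781 \left(29735 - 1080\right)} = \frac{1}{42781 \cdot 28655} = \frac{1}{1225889555}$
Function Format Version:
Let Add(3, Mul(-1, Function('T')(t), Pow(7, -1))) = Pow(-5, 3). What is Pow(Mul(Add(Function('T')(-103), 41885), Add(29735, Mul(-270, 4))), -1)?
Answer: Rational(1, 1225889555) ≈ 8.1573e-10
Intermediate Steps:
Function('T')(t) = 896 (Function('T')(t) = Add(21, Mul(-7, Pow(-5, 3))) = Add(21, Mul(-7, -125)) = Add(21, 875) = 896)
Pow(Mul(Add(Function('T')(-103), 41885), Add(29735, Mul(-270, 4))), -1) = Pow(Mul(Add(896, 41885), Add(29735, Mul(-270, 4))), -1) = Pow(Mul(42781, Add(29735, -1080)), -1) = Pow(Mul(42781, 28655), -1) = Pow(1225889555, -1) = Rational(1, 1225889555)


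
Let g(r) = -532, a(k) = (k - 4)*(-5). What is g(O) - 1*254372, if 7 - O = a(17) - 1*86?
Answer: -254904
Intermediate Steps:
a(k) = 20 - 5*k (a(k) = (-4 + k)*(-5) = 20 - 5*k)
O = 158 (O = 7 - ((20 - 5*17) - 1*86) = 7 - ((20 - 85) - 86) = 7 - (-65 - 86) = 7 - 1*(-151) = 7 + 151 = 158)
g(O) - 1*254372 = -532 - 1*254372 = -532 - 254372 = -254904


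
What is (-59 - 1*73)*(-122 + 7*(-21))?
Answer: 35508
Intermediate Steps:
(-59 - 1*73)*(-122 + 7*(-21)) = (-59 - 73)*(-122 - 147) = -132*(-269) = 35508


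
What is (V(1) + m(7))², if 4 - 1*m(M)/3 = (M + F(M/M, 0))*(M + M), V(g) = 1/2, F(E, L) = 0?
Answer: 316969/4 ≈ 79242.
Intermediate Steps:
V(g) = ½
m(M) = 12 - 6*M² (m(M) = 12 - 3*(M + 0)*(M + M) = 12 - 3*M*2*M = 12 - 6*M²)
(V(1) + m(7))² = (½ + (12 - 6*7²))² = (½ + (12 - 6*49))² = (½ + (12 - 294))² = (½ - 282)² = (-563/2)² = 316969/4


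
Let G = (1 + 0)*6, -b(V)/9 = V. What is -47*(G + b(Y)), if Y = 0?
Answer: -282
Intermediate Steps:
b(V) = -9*V
G = 6 (G = 1*6 = 6)
-47*(G + b(Y)) = -47*(6 - 9*0) = -47*(6 + 0) = -47*6 = -282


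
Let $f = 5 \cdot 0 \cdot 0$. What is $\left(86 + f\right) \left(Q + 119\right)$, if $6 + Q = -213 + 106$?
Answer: $516$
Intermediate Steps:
$Q = -113$ ($Q = -6 + \left(-213 + 106\right) = -6 - 107 = -113$)
$f = 0$ ($f = 0 \cdot 0 = 0$)
$\left(86 + f\right) \left(Q + 119\right) = \left(86 + 0\right) \left(-113 + 119\right) = 86 \cdot 6 = 516$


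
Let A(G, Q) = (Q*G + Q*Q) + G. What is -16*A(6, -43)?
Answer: -25552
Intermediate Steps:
A(G, Q) = G + Q² + G*Q (A(G, Q) = (G*Q + Q²) + G = (Q² + G*Q) + G = G + Q² + G*Q)
-16*A(6, -43) = -16*(6 + (-43)² + 6*(-43)) = -16*(6 + 1849 - 258) = -16*1597 = -25552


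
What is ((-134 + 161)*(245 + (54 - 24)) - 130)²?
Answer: 53217025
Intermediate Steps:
((-134 + 161)*(245 + (54 - 24)) - 130)² = (27*(245 + 30) - 130)² = (27*275 - 130)² = (7425 - 130)² = 7295² = 53217025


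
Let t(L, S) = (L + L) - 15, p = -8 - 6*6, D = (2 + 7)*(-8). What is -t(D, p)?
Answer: 159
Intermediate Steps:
D = -72 (D = 9*(-8) = -72)
p = -44 (p = -8 - 36 = -44)
t(L, S) = -15 + 2*L (t(L, S) = 2*L - 15 = -15 + 2*L)
-t(D, p) = -(-15 + 2*(-72)) = -(-15 - 144) = -1*(-159) = 159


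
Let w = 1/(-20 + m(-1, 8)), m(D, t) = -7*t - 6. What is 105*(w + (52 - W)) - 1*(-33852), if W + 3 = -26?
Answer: 3473169/82 ≈ 42356.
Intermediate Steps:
W = -29 (W = -3 - 26 = -29)
m(D, t) = -6 - 7*t
w = -1/82 (w = 1/(-20 + (-6 - 7*8)) = 1/(-20 + (-6 - 56)) = 1/(-20 - 62) = 1/(-82) = -1/82 ≈ -0.012195)
105*(w + (52 - W)) - 1*(-33852) = 105*(-1/82 + (52 - 1*(-29))) - 1*(-33852) = 105*(-1/82 + (52 + 29)) + 33852 = 105*(-1/82 + 81) + 33852 = 105*(6641/82) + 33852 = 697305/82 + 33852 = 3473169/82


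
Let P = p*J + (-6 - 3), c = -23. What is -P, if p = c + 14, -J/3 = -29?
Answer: 792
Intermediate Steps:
J = 87 (J = -3*(-29) = 87)
p = -9 (p = -23 + 14 = -9)
P = -792 (P = -9*87 + (-6 - 3) = -783 - 9 = -792)
-P = -1*(-792) = 792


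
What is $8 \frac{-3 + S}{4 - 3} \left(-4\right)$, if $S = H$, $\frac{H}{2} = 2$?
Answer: $-32$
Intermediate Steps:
$H = 4$ ($H = 2 \cdot 2 = 4$)
$S = 4$
$8 \frac{-3 + S}{4 - 3} \left(-4\right) = 8 \frac{-3 + 4}{4 - 3} \left(-4\right) = 8 \cdot 1 \cdot 1^{-1} \left(-4\right) = 8 \cdot 1 \cdot 1 \left(-4\right) = 8 \cdot 1 \left(-4\right) = 8 \left(-4\right) = -32$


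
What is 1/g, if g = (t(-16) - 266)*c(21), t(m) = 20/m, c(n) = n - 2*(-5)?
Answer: -4/33139 ≈ -0.00012070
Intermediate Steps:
c(n) = 10 + n (c(n) = n + 10 = 10 + n)
g = -33139/4 (g = (20/(-16) - 266)*(10 + 21) = (20*(-1/16) - 266)*31 = (-5/4 - 266)*31 = -1069/4*31 = -33139/4 ≈ -8284.8)
1/g = 1/(-33139/4) = -4/33139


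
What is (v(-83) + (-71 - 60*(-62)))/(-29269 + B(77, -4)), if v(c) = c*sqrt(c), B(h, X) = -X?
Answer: -3649/29265 + 83*I*sqrt(83)/29265 ≈ -0.12469 + 0.025839*I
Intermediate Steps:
v(c) = c**(3/2)
(v(-83) + (-71 - 60*(-62)))/(-29269 + B(77, -4)) = ((-83)**(3/2) + (-71 - 60*(-62)))/(-29269 - 1*(-4)) = (-83*I*sqrt(83) + (-71 + 3720))/(-29269 + 4) = (-83*I*sqrt(83) + 3649)/(-29265) = (3649 - 83*I*sqrt(83))*(-1/29265) = -3649/29265 + 83*I*sqrt(83)/29265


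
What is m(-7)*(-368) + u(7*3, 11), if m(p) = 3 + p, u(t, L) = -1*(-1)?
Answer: 1473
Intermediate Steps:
u(t, L) = 1
m(-7)*(-368) + u(7*3, 11) = (3 - 7)*(-368) + 1 = -4*(-368) + 1 = 1472 + 1 = 1473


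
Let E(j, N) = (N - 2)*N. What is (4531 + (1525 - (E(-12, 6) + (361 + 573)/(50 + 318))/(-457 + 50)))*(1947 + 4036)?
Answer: 2713449713613/74888 ≈ 3.6233e+7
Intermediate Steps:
E(j, N) = N*(-2 + N) (E(j, N) = (-2 + N)*N = N*(-2 + N))
(4531 + (1525 - (E(-12, 6) + (361 + 573)/(50 + 318))/(-457 + 50)))*(1947 + 4036) = (4531 + (1525 - (6*(-2 + 6) + (361 + 573)/(50 + 318))/(-457 + 50)))*(1947 + 4036) = (4531 + (1525 - (6*4 + 934/368)/(-407)))*5983 = (4531 + (1525 - (24 + 934*(1/368))*(-1)/407))*5983 = (4531 + (1525 - (24 + 467/184)*(-1)/407))*5983 = (4531 + (1525 - 4883*(-1)/(184*407)))*5983 = (4531 + (1525 - 1*(-4883/74888)))*5983 = (4531 + (1525 + 4883/74888))*5983 = (4531 + 114209083/74888)*5983 = (453526611/74888)*5983 = 2713449713613/74888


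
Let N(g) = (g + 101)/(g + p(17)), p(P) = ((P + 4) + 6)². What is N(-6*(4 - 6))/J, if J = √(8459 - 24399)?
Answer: -113*I*√3985/5905770 ≈ -0.0012079*I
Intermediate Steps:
p(P) = (10 + P)² (p(P) = ((4 + P) + 6)² = (10 + P)²)
N(g) = (101 + g)/(729 + g) (N(g) = (g + 101)/(g + (10 + 17)²) = (101 + g)/(g + 27²) = (101 + g)/(g + 729) = (101 + g)/(729 + g))
J = 2*I*√3985 (J = √(-15940) = 2*I*√3985 ≈ 126.25*I)
N(-6*(4 - 6))/J = ((101 - 6*(4 - 6))/(729 - 6*(4 - 6)))/((2*I*√3985)) = ((101 - 6*(-2))/(729 - 6*(-2)))*(-I*√3985/7970) = ((101 + 12)/(729 + 12))*(-I*√3985/7970) = (113/741)*(-I*√3985/7970) = ((1/741)*113)*(-I*√3985/7970) = 113*(-I*√3985/7970)/741 = -113*I*√3985/5905770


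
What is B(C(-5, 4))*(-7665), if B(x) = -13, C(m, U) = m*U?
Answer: 99645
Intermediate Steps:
C(m, U) = U*m
B(C(-5, 4))*(-7665) = -13*(-7665) = 99645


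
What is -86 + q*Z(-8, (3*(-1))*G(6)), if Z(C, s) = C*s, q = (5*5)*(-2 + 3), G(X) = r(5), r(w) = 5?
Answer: 2914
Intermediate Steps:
G(X) = 5
q = 25 (q = 25*1 = 25)
-86 + q*Z(-8, (3*(-1))*G(6)) = -86 + 25*(-8*3*(-1)*5) = -86 + 25*(-(-24)*5) = -86 + 25*(-8*(-15)) = -86 + 25*120 = -86 + 3000 = 2914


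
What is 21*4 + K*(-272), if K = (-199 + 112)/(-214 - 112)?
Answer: 1860/163 ≈ 11.411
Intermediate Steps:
K = 87/326 (K = -87/(-326) = -87*(-1/326) = 87/326 ≈ 0.26687)
21*4 + K*(-272) = 21*4 + (87/326)*(-272) = 84 - 11832/163 = 1860/163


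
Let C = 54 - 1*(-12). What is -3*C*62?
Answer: -12276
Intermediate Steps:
C = 66 (C = 54 + 12 = 66)
-3*C*62 = -3*66*62 = -198*62 = -12276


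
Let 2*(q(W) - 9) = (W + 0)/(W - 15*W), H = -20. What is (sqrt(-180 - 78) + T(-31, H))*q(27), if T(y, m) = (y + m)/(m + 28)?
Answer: -12801/224 + 251*I*sqrt(258)/28 ≈ -57.147 + 143.99*I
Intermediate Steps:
q(W) = 251/28 (q(W) = 9 + ((W + 0)/(W - 15*W))/2 = 9 + (W/((-14*W)))/2 = 9 + (W*(-1/(14*W)))/2 = 9 + (1/2)*(-1/14) = 9 - 1/28 = 251/28)
T(y, m) = (m + y)/(28 + m)
(sqrt(-180 - 78) + T(-31, H))*q(27) = (sqrt(-180 - 78) + (-20 - 31)/(28 - 20))*(251/28) = (sqrt(-258) - 51/8)*(251/28) = (I*sqrt(258) + (1/8)*(-51))*(251/28) = (I*sqrt(258) - 51/8)*(251/28) = (-51/8 + I*sqrt(258))*(251/28) = -12801/224 + 251*I*sqrt(258)/28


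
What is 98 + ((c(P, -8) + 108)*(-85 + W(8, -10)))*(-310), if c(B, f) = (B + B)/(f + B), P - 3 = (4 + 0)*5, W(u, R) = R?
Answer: 9813034/3 ≈ 3.2710e+6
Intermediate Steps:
P = 23 (P = 3 + (4 + 0)*5 = 3 + 4*5 = 3 + 20 = 23)
c(B, f) = 2*B/(B + f) (c(B, f) = (2*B)/(B + f) = 2*B/(B + f))
98 + ((c(P, -8) + 108)*(-85 + W(8, -10)))*(-310) = 98 + ((2*23/(23 - 8) + 108)*(-85 - 10))*(-310) = 98 + ((2*23/15 + 108)*(-95))*(-310) = 98 + ((2*23*(1/15) + 108)*(-95))*(-310) = 98 + ((46/15 + 108)*(-95))*(-310) = 98 + ((1666/15)*(-95))*(-310) = 98 - 31654/3*(-310) = 98 + 9812740/3 = 9813034/3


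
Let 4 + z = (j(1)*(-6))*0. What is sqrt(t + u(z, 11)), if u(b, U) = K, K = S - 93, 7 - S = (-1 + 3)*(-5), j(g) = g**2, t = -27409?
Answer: I*sqrt(27485) ≈ 165.79*I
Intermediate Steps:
S = 17 (S = 7 - (-1 + 3)*(-5) = 7 - 2*(-5) = 7 - 1*(-10) = 7 + 10 = 17)
z = -4 (z = -4 + (1**2*(-6))*0 = -4 + (1*(-6))*0 = -4 - 6*0 = -4 + 0 = -4)
K = -76 (K = 17 - 93 = -76)
u(b, U) = -76
sqrt(t + u(z, 11)) = sqrt(-27409 - 76) = sqrt(-27485) = I*sqrt(27485)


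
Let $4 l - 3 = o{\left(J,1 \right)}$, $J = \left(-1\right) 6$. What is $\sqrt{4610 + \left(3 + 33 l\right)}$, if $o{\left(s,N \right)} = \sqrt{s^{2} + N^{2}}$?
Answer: $\frac{\sqrt{18551 + 33 \sqrt{37}}}{2} \approx 68.469$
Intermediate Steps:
$J = -6$
$o{\left(s,N \right)} = \sqrt{N^{2} + s^{2}}$
$l = \frac{3}{4} + \frac{\sqrt{37}}{4}$ ($l = \frac{3}{4} + \frac{\sqrt{1^{2} + \left(-6\right)^{2}}}{4} = \frac{3}{4} + \frac{\sqrt{1 + 36}}{4} = \frac{3}{4} + \frac{\sqrt{37}}{4} \approx 2.2707$)
$\sqrt{4610 + \left(3 + 33 l\right)} = \sqrt{4610 + \left(3 + 33 \left(\frac{3}{4} + \frac{\sqrt{37}}{4}\right)\right)} = \sqrt{4610 + \left(3 + \left(\frac{99}{4} + \frac{33 \sqrt{37}}{4}\right)\right)} = \sqrt{4610 + \left(\frac{111}{4} + \frac{33 \sqrt{37}}{4}\right)} = \sqrt{\frac{18551}{4} + \frac{33 \sqrt{37}}{4}}$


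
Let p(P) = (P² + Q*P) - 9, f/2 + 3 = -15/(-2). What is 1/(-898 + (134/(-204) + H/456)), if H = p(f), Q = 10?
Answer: -3876/3481817 ≈ -0.0011132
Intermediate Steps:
f = 9 (f = -6 + 2*(-15/(-2)) = -6 + 2*(-15*(-½)) = -6 + 2*(15/2) = -6 + 15 = 9)
p(P) = -9 + P² + 10*P (p(P) = (P² + 10*P) - 9 = -9 + P² + 10*P)
H = 162 (H = -9 + 9² + 10*9 = -9 + 81 + 90 = 162)
1/(-898 + (134/(-204) + H/456)) = 1/(-898 + (134/(-204) + 162/456)) = 1/(-898 + (134*(-1/204) + 162*(1/456))) = 1/(-898 + (-67/102 + 27/76)) = 1/(-898 - 1169/3876) = 1/(-3481817/3876) = -3876/3481817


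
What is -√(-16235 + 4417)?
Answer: -I*√11818 ≈ -108.71*I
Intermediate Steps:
-√(-16235 + 4417) = -√(-11818) = -I*√11818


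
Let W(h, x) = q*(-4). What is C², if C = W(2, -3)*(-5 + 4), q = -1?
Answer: 16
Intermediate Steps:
W(h, x) = 4 (W(h, x) = -1*(-4) = 4)
C = -4 (C = 4*(-5 + 4) = 4*(-1) = -4)
C² = (-4)² = 16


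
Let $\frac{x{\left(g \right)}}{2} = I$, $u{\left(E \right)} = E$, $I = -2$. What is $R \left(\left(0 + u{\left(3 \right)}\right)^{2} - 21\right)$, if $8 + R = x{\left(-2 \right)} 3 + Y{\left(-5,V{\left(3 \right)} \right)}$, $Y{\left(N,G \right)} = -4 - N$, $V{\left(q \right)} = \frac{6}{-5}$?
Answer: $228$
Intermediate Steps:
$V{\left(q \right)} = - \frac{6}{5}$ ($V{\left(q \right)} = 6 \left(- \frac{1}{5}\right) = - \frac{6}{5}$)
$x{\left(g \right)} = -4$ ($x{\left(g \right)} = 2 \left(-2\right) = -4$)
$R = -19$ ($R = -8 - 11 = -19$)
$R \left(\left(0 + u{\left(3 \right)}\right)^{2} - 21\right) = - 19 \left(\left(0 + 3\right)^{2} - 21\right) = - 19 \left(3^{2} - 21\right) = - 19 \left(9 - 21\right) = \left(-19\right) \left(-12\right) = 228$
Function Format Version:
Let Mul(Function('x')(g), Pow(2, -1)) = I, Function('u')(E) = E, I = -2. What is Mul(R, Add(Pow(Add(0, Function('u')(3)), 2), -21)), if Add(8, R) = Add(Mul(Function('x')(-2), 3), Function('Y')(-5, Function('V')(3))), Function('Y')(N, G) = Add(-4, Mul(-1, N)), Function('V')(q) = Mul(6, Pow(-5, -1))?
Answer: 228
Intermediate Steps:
Function('V')(q) = Rational(-6, 5) (Function('V')(q) = Mul(6, Rational(-1, 5)) = Rational(-6, 5))
Function('x')(g) = -4 (Function('x')(g) = Mul(2, -2) = -4)
R = -19 (R = Add(-8, Add(Mul(-4, 3), Add(-4, Mul(-1, -5)))) = Add(-8, Add(-12, Add(-4, 5))) = Add(-8, Add(-12, 1)) = Add(-8, -11) = -19)
Mul(R, Add(Pow(Add(0, Function('u')(3)), 2), -21)) = Mul(-19, Add(Pow(Add(0, 3), 2), -21)) = Mul(-19, Add(Pow(3, 2), -21)) = Mul(-19, Add(9, -21)) = Mul(-19, -12) = 228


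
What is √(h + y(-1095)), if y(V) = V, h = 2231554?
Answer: √2230459 ≈ 1493.5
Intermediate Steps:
√(h + y(-1095)) = √(2231554 - 1095) = √2230459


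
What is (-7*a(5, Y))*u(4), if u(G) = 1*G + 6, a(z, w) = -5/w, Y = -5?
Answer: -70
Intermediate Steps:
u(G) = 6 + G (u(G) = G + 6 = 6 + G)
(-7*a(5, Y))*u(4) = (-(-35)/(-5))*(6 + 4) = -(-35)*(-1)/5*10 = -7*1*10 = -7*10 = -70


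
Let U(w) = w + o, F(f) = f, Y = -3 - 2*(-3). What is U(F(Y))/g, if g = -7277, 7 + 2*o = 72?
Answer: -71/14554 ≈ -0.0048784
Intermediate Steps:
o = 65/2 (o = -7/2 + (1/2)*72 = -7/2 + 36 = 65/2 ≈ 32.500)
Y = 3 (Y = -3 + 6 = 3)
U(w) = 65/2 + w (U(w) = w + 65/2 = 65/2 + w)
U(F(Y))/g = (65/2 + 3)/(-7277) = (71/2)*(-1/7277) = -71/14554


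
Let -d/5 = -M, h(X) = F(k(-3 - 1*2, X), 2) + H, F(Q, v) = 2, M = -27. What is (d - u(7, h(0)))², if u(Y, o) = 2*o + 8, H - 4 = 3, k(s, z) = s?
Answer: 25921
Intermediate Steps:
H = 7 (H = 4 + 3 = 7)
h(X) = 9 (h(X) = 2 + 7 = 9)
d = -135 (d = -(-5)*(-27) = -5*27 = -135)
u(Y, o) = 8 + 2*o
(d - u(7, h(0)))² = (-135 - (8 + 2*9))² = (-135 - (8 + 18))² = (-135 - 1*26)² = (-135 - 26)² = (-161)² = 25921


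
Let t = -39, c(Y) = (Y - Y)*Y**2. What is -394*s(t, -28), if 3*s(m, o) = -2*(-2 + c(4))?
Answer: -1576/3 ≈ -525.33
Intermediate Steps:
c(Y) = 0 (c(Y) = 0*Y**2 = 0)
s(m, o) = 4/3 (s(m, o) = (-2*(-2 + 0))/3 = (-2*(-2))/3 = (1/3)*4 = 4/3)
-394*s(t, -28) = -394*4/3 = -1576/3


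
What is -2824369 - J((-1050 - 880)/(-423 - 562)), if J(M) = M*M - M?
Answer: -109611009475/38809 ≈ -2.8244e+6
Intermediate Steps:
J(M) = M² - M
-2824369 - J((-1050 - 880)/(-423 - 562)) = -2824369 - (-1050 - 880)/(-423 - 562)*(-1 + (-1050 - 880)/(-423 - 562)) = -2824369 - (-1930/(-985))*(-1 - 1930/(-985)) = -2824369 - (-1930*(-1/985))*(-1 - 1930*(-1/985)) = -2824369 - 386*(-1 + 386/197)/197 = -2824369 - 386*189/(197*197) = -2824369 - 1*72954/38809 = -2824369 - 72954/38809 = -109611009475/38809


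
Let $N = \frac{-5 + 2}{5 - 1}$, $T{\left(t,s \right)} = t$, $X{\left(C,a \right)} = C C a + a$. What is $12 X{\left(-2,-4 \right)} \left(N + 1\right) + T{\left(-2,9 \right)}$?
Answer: $-62$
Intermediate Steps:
$X{\left(C,a \right)} = a + a C^{2}$ ($X{\left(C,a \right)} = C^{2} a + a = a C^{2} + a = a + a C^{2}$)
$N = - \frac{3}{4} \approx -0.75$
$12 X{\left(-2,-4 \right)} \left(N + 1\right) + T{\left(-2,9 \right)} = 12 - 4 \left(1 + \left(-2\right)^{2}\right) \left(- \frac{3}{4} + 1\right) - 2 = 12 - 4 \left(1 + 4\right) \frac{1}{4} - 2 = 12 \left(-4\right) 5 \cdot \frac{1}{4} - 2 = 12 \left(\left(-20\right) \frac{1}{4}\right) - 2 = 12 \left(-5\right) - 2 = -60 - 2 = -62$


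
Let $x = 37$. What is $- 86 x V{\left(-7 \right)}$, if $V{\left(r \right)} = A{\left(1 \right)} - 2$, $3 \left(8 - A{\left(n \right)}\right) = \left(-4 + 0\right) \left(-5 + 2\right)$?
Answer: $-6364$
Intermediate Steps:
$A{\left(n \right)} = 4$ ($A{\left(n \right)} = 8 - \frac{\left(-4 + 0\right) \left(-5 + 2\right)}{3} = 8 - \frac{\left(-4\right) \left(-3\right)}{3} = 8 - 4 = 4$)
$V{\left(r \right)} = 2$ ($V{\left(r \right)} = 4 - 2 = 2$)
$- 86 x V{\left(-7 \right)} = \left(-86\right) 37 \cdot 2 = \left(-3182\right) 2 = -6364$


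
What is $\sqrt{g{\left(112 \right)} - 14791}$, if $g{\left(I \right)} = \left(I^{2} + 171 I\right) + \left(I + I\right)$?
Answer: $\sqrt{17129} \approx 130.88$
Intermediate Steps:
$g{\left(I \right)} = I^{2} + 173 I$ ($g{\left(I \right)} = \left(I^{2} + 171 I\right) + 2 I = I^{2} + 173 I$)
$\sqrt{g{\left(112 \right)} - 14791} = \sqrt{112 \left(173 + 112\right) - 14791} = \sqrt{112 \cdot 285 - 14791} = \sqrt{31920 - 14791} = \sqrt{17129}$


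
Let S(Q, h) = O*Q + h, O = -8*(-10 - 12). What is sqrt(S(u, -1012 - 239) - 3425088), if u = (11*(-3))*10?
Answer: I*sqrt(3484419) ≈ 1866.7*I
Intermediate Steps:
O = 176 (O = -8*(-22) = 176)
u = -330 (u = -33*10 = -330)
S(Q, h) = h + 176*Q (S(Q, h) = 176*Q + h = h + 176*Q)
sqrt(S(u, -1012 - 239) - 3425088) = sqrt(((-1012 - 239) + 176*(-330)) - 3425088) = sqrt((-1251 - 58080) - 3425088) = sqrt(-59331 - 3425088) = sqrt(-3484419) = I*sqrt(3484419)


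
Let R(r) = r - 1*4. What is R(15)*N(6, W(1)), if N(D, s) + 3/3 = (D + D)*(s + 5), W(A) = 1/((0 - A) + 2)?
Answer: 781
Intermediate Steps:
W(A) = 1/(2 - A) (W(A) = 1/(-A + 2) = 1/(2 - A))
R(r) = -4 + r (R(r) = r - 4 = -4 + r)
N(D, s) = -1 + 2*D*(5 + s) (N(D, s) = -1 + (D + D)*(s + 5) = -1 + (2*D)*(5 + s) = -1 + 2*D*(5 + s))
R(15)*N(6, W(1)) = (-4 + 15)*(-1 + 10*6 + 2*6*(-1/(-2 + 1))) = 11*(-1 + 60 + 2*6*(-1/(-1))) = 11*(-1 + 60 + 2*6*(-1*(-1))) = 11*(-1 + 60 + 2*6*1) = 11*(-1 + 60 + 12) = 11*71 = 781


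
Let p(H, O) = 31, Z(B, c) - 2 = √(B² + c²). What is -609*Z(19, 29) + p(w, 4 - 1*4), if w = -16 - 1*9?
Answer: -1187 - 609*√1202 ≈ -22301.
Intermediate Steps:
Z(B, c) = 2 + √(B² + c²)
w = -25 (w = -16 - 9 = -25)
-609*Z(19, 29) + p(w, 4 - 1*4) = -609*(2 + √(19² + 29²)) + 31 = -609*(2 + √(361 + 841)) + 31 = -609*(2 + √1202) + 31 = (-1218 - 609*√1202) + 31 = -1187 - 609*√1202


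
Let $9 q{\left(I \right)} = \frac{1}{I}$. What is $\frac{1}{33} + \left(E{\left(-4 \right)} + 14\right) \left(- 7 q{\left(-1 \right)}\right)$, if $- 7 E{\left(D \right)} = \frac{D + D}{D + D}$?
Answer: $\frac{1070}{99} \approx 10.808$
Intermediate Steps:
$q{\left(I \right)} = \frac{1}{9 I}$
$E{\left(D \right)} = - \frac{1}{7}$ ($E{\left(D \right)} = - \frac{\left(D + D\right) \frac{1}{D + D}}{7} = - \frac{2 D \frac{1}{2 D}}{7} = \left(- \frac{1}{7}\right) 1 = - \frac{1}{7}$)
$\frac{1}{33} + \left(E{\left(-4 \right)} + 14\right) \left(- 7 q{\left(-1 \right)}\right) = \frac{1}{33} + \left(- \frac{1}{7} + 14\right) \left(- 7 \frac{1}{9 \left(-1\right)}\right) = \frac{1}{33} + \frac{97 \left(- 7 \cdot \frac{1}{9} \left(-1\right)\right)}{7} = \frac{1}{33} + \frac{97 \left(\left(-7\right) \left(- \frac{1}{9}\right)\right)}{7} = \frac{1}{33} + \frac{97}{7} \cdot \frac{7}{9} = \frac{1}{33} + \frac{97}{9} = \frac{1070}{99}$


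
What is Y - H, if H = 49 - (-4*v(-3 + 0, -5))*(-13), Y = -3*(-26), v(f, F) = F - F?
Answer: 29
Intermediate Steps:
v(f, F) = 0
Y = 78
H = 49 (H = 49 - (-4*0)*(-13) = 49 - 0*(-13) = 49 - 1*0 = 49 + 0 = 49)
Y - H = 78 - 1*49 = 78 - 49 = 29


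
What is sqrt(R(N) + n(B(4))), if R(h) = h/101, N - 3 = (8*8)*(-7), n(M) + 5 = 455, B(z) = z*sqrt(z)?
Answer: sqrt(4545505)/101 ≈ 21.109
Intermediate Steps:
B(z) = z**(3/2)
n(M) = 450 (n(M) = -5 + 455 = 450)
N = -445 (N = 3 + (8*8)*(-7) = 3 + 64*(-7) = 3 - 448 = -445)
R(h) = h/101 (R(h) = h*(1/101) = h/101)
sqrt(R(N) + n(B(4))) = sqrt((1/101)*(-445) + 450) = sqrt(-445/101 + 450) = sqrt(45005/101) = sqrt(4545505)/101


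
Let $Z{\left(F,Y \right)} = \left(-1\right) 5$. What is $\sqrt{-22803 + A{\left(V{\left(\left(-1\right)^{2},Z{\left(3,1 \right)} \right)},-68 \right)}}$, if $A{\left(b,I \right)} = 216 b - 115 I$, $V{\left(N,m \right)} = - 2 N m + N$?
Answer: $i \sqrt{12607} \approx 112.28 i$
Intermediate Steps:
$Z{\left(F,Y \right)} = -5$
$V{\left(N,m \right)} = N - 2 N m$ ($V{\left(N,m \right)} = - 2 N m + N = N - 2 N m$)
$A{\left(b,I \right)} = - 115 I + 216 b$
$\sqrt{-22803 + A{\left(V{\left(\left(-1\right)^{2},Z{\left(3,1 \right)} \right)},-68 \right)}} = \sqrt{-22803 + \left(\left(-115\right) \left(-68\right) + 216 \left(-1\right)^{2} \left(1 - -10\right)\right)} = \sqrt{-22803 + \left(7820 + 216 \cdot 1 \left(1 + 10\right)\right)} = \sqrt{-22803 + \left(7820 + 216 \cdot 1 \cdot 11\right)} = \sqrt{-22803 + \left(7820 + 216 \cdot 11\right)} = \sqrt{-22803 + \left(7820 + 2376\right)} = \sqrt{-22803 + 10196} = \sqrt{-12607} = i \sqrt{12607}$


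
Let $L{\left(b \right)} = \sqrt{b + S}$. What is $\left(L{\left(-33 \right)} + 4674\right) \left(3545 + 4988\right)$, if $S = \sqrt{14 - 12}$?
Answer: $39883242 + 8533 \sqrt{-33 + \sqrt{2}} \approx 3.9883 \cdot 10^{7} + 47957.0 i$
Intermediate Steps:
$S = \sqrt{2} \approx 1.4142$
$L{\left(b \right)} = \sqrt{b + \sqrt{2}}$
$\left(L{\left(-33 \right)} + 4674\right) \left(3545 + 4988\right) = \left(\sqrt{-33 + \sqrt{2}} + 4674\right) \left(3545 + 4988\right) = \left(4674 + \sqrt{-33 + \sqrt{2}}\right) 8533 = 39883242 + 8533 \sqrt{-33 + \sqrt{2}}$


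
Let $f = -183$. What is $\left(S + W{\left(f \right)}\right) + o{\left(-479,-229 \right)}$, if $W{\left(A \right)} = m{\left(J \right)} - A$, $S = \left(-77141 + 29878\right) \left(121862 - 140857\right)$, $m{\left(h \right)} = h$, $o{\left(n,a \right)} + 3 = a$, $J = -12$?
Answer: $897760624$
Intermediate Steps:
$o{\left(n,a \right)} = -3 + a$
$S = 897760685$ ($S = \left(-47263\right) \left(-18995\right) = 897760685$)
$W{\left(A \right)} = -12 - A$
$\left(S + W{\left(f \right)}\right) + o{\left(-479,-229 \right)} = \left(897760685 - -171\right) - 232 = \left(897760685 + \left(-12 + 183\right)\right) - 232 = \left(897760685 + 171\right) - 232 = 897760856 - 232 = 897760624$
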